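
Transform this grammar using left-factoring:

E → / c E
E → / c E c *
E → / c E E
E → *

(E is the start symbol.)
Left-factoring transforms A → αβ₁ | αβ₂ into A → αA' and A' → β₁ | β₂
(α is the longest common prefix among the alternatives). Repeat until
no nonterminal has two alternatives with a common prefix.

Round 1: E has alternatives sharing prefix '/ c E'. Introduce E': E → / c E E'
  Add: E' → ε
  Add: E' → c *
  Add: E' → E

No remaining common prefixes — done.

Resulting grammar:
E → / c E E'
E' → ε
E' → c *
E' → E
E → *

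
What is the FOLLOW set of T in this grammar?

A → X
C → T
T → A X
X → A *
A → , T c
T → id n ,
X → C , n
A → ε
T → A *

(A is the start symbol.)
In C → T: T is at the end, add FOLLOW(C)
In A → , T c: T is followed by c, add FIRST(c) \ {ε} = { 'c' }

The FOLLOW sets referred to above (computed the same way, to a fixed point):
  FOLLOW(C) = { ',' }

Taking the union: FOLLOW(T) = { ',', 'c' }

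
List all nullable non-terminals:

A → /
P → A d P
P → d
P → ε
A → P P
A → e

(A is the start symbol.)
A non-terminal is nullable if it can derive ε (the empty string): either it has an ε-production, or it has a production whose right-hand side consists entirely of nullable non-terminals.

ε-productions: P → ε
So P is immediately nullable.
A → P P: every symbol on the right is nullable, so A is nullable too.
Every non-terminal is now nullable.
Nullable = { 'A', 'P' }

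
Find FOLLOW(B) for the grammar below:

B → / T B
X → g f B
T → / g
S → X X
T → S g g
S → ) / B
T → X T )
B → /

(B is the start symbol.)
{ $, ')', '/', 'g' }

B is the start symbol, so $ ∈ FOLLOW(B).
In B → / T B: B is at the end; this adds FOLLOW(B) to itself — nothing new
In X → g f B: B is at the end, add FOLLOW(X)
In S → ) / B: B is at the end, add FOLLOW(S)

The FOLLOW sets referred to above (computed the same way, to a fixed point):
  FOLLOW(X) = { ')', '/', 'g' }
  FOLLOW(S) = { 'g' }

Taking the union: FOLLOW(B) = { $, ')', '/', 'g' }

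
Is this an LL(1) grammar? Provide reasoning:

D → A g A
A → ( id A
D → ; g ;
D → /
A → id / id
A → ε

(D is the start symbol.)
Relevant sets:
  FIRST(A) = { '(', 'id', ε }
  FOLLOW(A) = { $, 'g' }

For D:
  PREDICT(D → A g A) = { '(', 'g', 'id' }
  PREDICT(D → ';' g ';') = { ';' }
  PREDICT(D → '/') = { '/' }
For A:
  PREDICT(A → '(' id A) = { '(' }
  PREDICT(A → id '/' id) = { 'id' }
  PREDICT(A → ε) = { $, 'g' }

All predict sets are disjoint. The grammar IS LL(1).

Answer: Yes, the grammar is LL(1).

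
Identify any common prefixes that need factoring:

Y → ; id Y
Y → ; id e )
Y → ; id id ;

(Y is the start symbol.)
Left-factoring is needed when two productions for the same non-terminal
share a common prefix on the right-hand side.

Productions for Y:
  Y → ; id Y
  Y → ; id e )
  Y → ; id id ;

Found common prefix '; id' in productions for Y

Answer: Yes, Y has productions with common prefix '; id'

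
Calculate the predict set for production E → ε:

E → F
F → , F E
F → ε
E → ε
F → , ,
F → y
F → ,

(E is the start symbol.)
{ $, ',', 'y' }

PREDICT(E → ε) = (FIRST(RHS) \ {ε}) ∪ (FOLLOW(E) if ε ∈ FIRST(RHS), i.e. RHS ⇒* ε)
The right-hand side is ε (FIRST(ε) = { ε }), so the predict set is FOLLOW(E) = { $, ',', 'y' }
PREDICT(E → ε) = { $, ',', 'y' }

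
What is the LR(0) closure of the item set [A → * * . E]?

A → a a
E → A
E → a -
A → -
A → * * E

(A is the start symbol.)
To compute CLOSURE, for each item [A → α.Bβ] where B is a non-terminal, add [B → .γ] for all productions B → γ; repeat for the newly added items until nothing changes.

Start with: [A → * * . E]
  [A → * * . E] has the dot before E: add [E → . A], [E → . a -]
  [E → . A] has the dot before A: add [A → . a a], [A → . -], [A → . * * E]
No further items can be added.

CLOSURE = { [A → * * . E], [A → . * * E], [A → . -], [A → . a a], [E → . A], [E → . a -] }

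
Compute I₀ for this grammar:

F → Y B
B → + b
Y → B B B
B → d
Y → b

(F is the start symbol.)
First, augment the grammar with F' → F
I₀ = CLOSURE({ [F' → . F] }):
  [F' → . F] has the dot before F: add [F → . Y B]
  [F → . Y B] has the dot before Y: add [Y → . B B B], [Y → . b]
  [Y → . B B B] has the dot before B: add [B → . + b], [B → . d]
No further items can be added.

I₀ = { [B → . + b], [B → . d], [F → . Y B], [F' → . F], [Y → . B B B], [Y → . b] }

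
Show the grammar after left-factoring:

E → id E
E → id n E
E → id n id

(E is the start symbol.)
E → id E'
E' → E
E' → n E''
E'' → E
E'' → id

Left-factoring transforms A → αβ₁ | αβ₂ into A → αA' and A' → β₁ | β₂
(α is the longest common prefix among the alternatives). Repeat until
no nonterminal has two alternatives with a common prefix.

Round 1: E has alternatives sharing prefix 'id'. Introduce E': E → id E'
  Add: E' → E
  Add: E' → n E
  Add: E' → n id

Round 2: E' has alternatives sharing prefix 'n'. Introduce E'': E' → n E''
  Add: E'' → E
  Add: E'' → id

No remaining common prefixes — done.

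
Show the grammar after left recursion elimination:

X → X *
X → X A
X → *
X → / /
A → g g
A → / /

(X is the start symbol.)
X is directly left-recursive. The standard transformation for
  A → A α₁ | ... | A α_m | β₁ | ... | β_n
is
  A  → β₁ A' | ... | β_n A'
  A' → α₁ A' | ... | α_m A' | ε

X → * becomes X → * X'
X → / / becomes X → / / X'
X → X * becomes X' → * X'
X → X A becomes X' → A X'
Add X' → ε

Productions for other non-terminals are unchanged:
  A → g g
  A → / /

Resulting grammar:
X → * X'
X → / / X'
X' → * X'
X' → A X'
X' → ε
A → g g
A → / /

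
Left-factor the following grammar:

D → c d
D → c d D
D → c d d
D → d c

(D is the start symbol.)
D → c d D'
D' → ε
D' → D
D' → d
D → d c

Left-factoring transforms A → αβ₁ | αβ₂ into A → αA' and A' → β₁ | β₂
(α is the longest common prefix among the alternatives). Repeat until
no nonterminal has two alternatives with a common prefix.

Round 1: D has alternatives sharing prefix 'c d'. Introduce D': D → c d D'
  Add: D' → ε
  Add: D' → D
  Add: D' → d

No remaining common prefixes — done.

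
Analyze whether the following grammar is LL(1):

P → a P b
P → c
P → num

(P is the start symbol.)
A grammar is LL(1) if for each non-terminal N with multiple productions, the predict sets of those productions are pairwise disjoint, where PREDICT(N → α) = (FIRST(α) \ {ε}) ∪ (FOLLOW(N) if α ⇒* ε).

For P:
  PREDICT(P → a P b) = { 'a' }
  PREDICT(P → c) = { 'c' }
  PREDICT(P → num) = { 'num' }

All predict sets are disjoint. The grammar IS LL(1).

Answer: Yes, the grammar is LL(1).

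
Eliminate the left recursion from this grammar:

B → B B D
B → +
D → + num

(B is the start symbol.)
B is directly left-recursive. The standard transformation for
  A → A α₁ | ... | A α_m | β₁ | ... | β_n
is
  A  → β₁ A' | ... | β_n A'
  A' → α₁ A' | ... | α_m A' | ε

B → + becomes B → + B'
B → B B D becomes B' → B D B'
Add B' → ε

Productions for other non-terminals are unchanged:
  D → + num

Resulting grammar:
B → + B'
B' → B D B'
B' → ε
D → + num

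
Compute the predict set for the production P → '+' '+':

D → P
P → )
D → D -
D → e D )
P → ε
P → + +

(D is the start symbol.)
PREDICT(P → '+' '+') = (FIRST(RHS) \ {ε}) ∪ (FOLLOW(P) if ε ∈ FIRST(RHS), i.e. RHS ⇒* ε)
FIRST('+' '+') = { '+' }
ε ∉ FIRST('+' '+'), so FOLLOW(P) is not added.
PREDICT(P → '+' '+') = { '+' }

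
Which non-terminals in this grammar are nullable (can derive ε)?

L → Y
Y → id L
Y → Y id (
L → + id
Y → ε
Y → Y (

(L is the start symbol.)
{ 'L', 'Y' }

A non-terminal is nullable if it can derive ε (the empty string): either it has an ε-production, or it has a production whose right-hand side consists entirely of nullable non-terminals.

ε-productions: Y → ε
So Y is immediately nullable.
L → Y: every symbol on the right is nullable, so L is nullable too.
Every non-terminal is now nullable.
Nullable = { 'L', 'Y' }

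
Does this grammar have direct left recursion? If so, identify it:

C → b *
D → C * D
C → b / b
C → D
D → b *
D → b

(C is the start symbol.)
Direct left recursion occurs when N → N α for some non-terminal N (the right-hand side begins with the left-hand side itself).

C → b *: starts with b
D → C * D: starts with C
C → b / b: starts with b
C → D: starts with D
D → b *: starts with b
D → b: starts with b

No direct left recursion found.

Answer: No direct left recursion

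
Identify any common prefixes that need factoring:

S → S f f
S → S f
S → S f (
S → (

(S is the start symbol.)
Yes, S has productions with common prefix 'S f'

Left-factoring is needed when two productions for the same non-terminal
share a common prefix on the right-hand side.

Productions for S:
  S → S f f
  S → S f
  S → S f (
  S → (

Found common prefix 'S f' in productions for S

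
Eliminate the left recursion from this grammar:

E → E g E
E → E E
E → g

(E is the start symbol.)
E is directly left-recursive. The standard transformation for
  A → A α₁ | ... | A α_m | β₁ | ... | β_n
is
  A  → β₁ A' | ... | β_n A'
  A' → α₁ A' | ... | α_m A' | ε

E → g becomes E → g E'
E → E g E becomes E' → g E E'
E → E E becomes E' → E E'
Add E' → ε

Resulting grammar:
E → g E'
E' → g E E'
E' → E E'
E' → ε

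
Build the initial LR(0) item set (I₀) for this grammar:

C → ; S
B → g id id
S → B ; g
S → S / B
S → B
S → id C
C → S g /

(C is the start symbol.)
First, augment the grammar with C' → C
I₀ = CLOSURE({ [C' → . C] }):
  [C' → . C] has the dot before C: add [C → . ; S], [C → . S g /]
  [C → . S g /] has the dot before S: add [S → . B ; g], [S → . S / B], [S → . B], [S → . id C]
  [S → . B ; g] has the dot before B: add [B → . g id id]
No further items can be added.

I₀ = { [B → . g id id], [C → . ; S], [C → . S g /], [C' → . C], [S → . B ; g], [S → . B], [S → . S / B], [S → . id C] }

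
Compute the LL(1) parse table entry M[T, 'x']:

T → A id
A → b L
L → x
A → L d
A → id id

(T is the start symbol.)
To find M[T, 'x'], we find productions for T where 'x' is in the predict set (PREDICT(N → α) = (FIRST(α) \ {ε}) ∪ (FOLLOW(N) if α ⇒* ε)).

Relevant sets:
  FIRST(A) = { 'b', 'id', 'x' }

T → A id: PREDICT = { 'b', 'id', 'x' }
  'x' is in predict set, so this production goes in M[T, 'x']

M[T, 'x'] = T → A id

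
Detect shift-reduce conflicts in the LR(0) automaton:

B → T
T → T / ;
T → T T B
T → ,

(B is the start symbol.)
Yes — I3: [B → T .] vs [T → . ,]; I7: [B → T .] vs [T → . ,]

Augment with B' → B and build the canonical LR(0) collection (I0 = CLOSURE({[B' → . B]}), then GOTO on every symbol after a dot until no new states appear). It has 9 states:
  I0: { [B → . T], [B' → . B], [T → . ,], [T → . T / ;], [T → . T T B] }  — shift
  I1: { [T → , .] }  — reduce
  I2: { [B' → B .] }  — accept
  I3: { [B → T .], [T → . ,], [T → . T / ;], [T → . T T B], [T → T . / ;], [T → T . T B] }  — shift, reduce
  I4: { [T → T / . ;] }  — shift
  I5: { [B → . T], [T → . ,], [T → . T / ;], [T → . T T B], [T → T . / ;], [T → T . T B], [T → T T . B] }  — shift
  I6: { [T → T T B .] }  — reduce
  I7: { [B → . T], [B → T .], [T → . ,], [T → . T / ;], [T → . T T B], [T → T . / ;], [T → T . T B], [T → T T . B] }  — shift, reduce
  I8: { [T → T / ; .] }  — reduce

I3 contains reduce item [B → T .] and shift items [T → . ,], [T → T . / ;] — shift-reduce conflict.
I7 contains reduce item [B → T .] and shift items [T → . ,], [T → T . / ;] — shift-reduce conflict.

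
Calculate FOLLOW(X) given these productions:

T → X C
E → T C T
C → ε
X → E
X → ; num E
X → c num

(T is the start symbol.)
In T → X C: X is followed by C, add FIRST(C) \ {ε} = { }
  C is nullable, so also add FOLLOW(T)

The FOLLOW sets referred to above (computed the same way, to a fixed point):
  FOLLOW(T) = { $, ';', 'c' }

Taking the union: FOLLOW(X) = { $, ';', 'c' }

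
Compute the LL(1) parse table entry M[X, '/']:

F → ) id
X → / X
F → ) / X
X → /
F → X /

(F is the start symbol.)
X → / X, X → /

To find M[X, '/'], we find productions for X where '/' is in the predict set (PREDICT(N → α) = (FIRST(α) \ {ε}) ∪ (FOLLOW(N) if α ⇒* ε)).

X → / X: PREDICT = { '/' }
  '/' is in predict set, so this production goes in M[X, '/']
X → /: PREDICT = { '/' }
  '/' is in predict set, so this production goes in M[X, '/']

M[X, '/'] = X → / X, X → /  (a multiply-defined cell — the grammar is not LL(1))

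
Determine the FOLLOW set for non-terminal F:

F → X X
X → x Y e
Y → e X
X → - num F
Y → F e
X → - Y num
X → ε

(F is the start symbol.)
F is the start symbol, so $ ∈ FOLLOW(F).
In X → - num F: F is at the end, add FOLLOW(X)
In Y → F e: F is followed by e, add FIRST(e) \ {ε} = { 'e' }

The FOLLOW sets referred to above (computed the same way, to a fixed point):
  FOLLOW(X) = { $, '-', 'e', 'num', 'x' }

Taking the union: FOLLOW(F) = { $, '-', 'e', 'num', 'x' }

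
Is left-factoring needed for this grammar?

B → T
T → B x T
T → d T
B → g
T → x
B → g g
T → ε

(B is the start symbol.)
Left-factoring is needed when two productions for the same non-terminal
share a common prefix on the right-hand side.

Productions for B:
  B → T
  B → g
  B → g g
Productions for T:
  T → B x T
  T → d T
  T → x
  T → ε

Found common prefix 'g' in productions for B

Answer: Yes, B has productions with common prefix 'g'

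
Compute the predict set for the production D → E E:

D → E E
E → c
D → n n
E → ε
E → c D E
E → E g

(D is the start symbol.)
PREDICT(D → E E) = (FIRST(RHS) \ {ε}) ∪ (FOLLOW(D) if ε ∈ FIRST(RHS), i.e. RHS ⇒* ε)
FIRST(E) = { 'c', 'g', ε }
FIRST(E E) = { 'c', 'g', ε }
ε ∈ FIRST(E E) (the right-hand side is nullable), so add FOLLOW(D) = { $, 'c', 'g' }
PREDICT(D → E E) = { $, 'c', 'g' }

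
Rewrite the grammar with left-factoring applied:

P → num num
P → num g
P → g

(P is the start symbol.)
P → num P'
P' → num
P' → g
P → g

Left-factoring transforms A → αβ₁ | αβ₂ into A → αA' and A' → β₁ | β₂
(α is the longest common prefix among the alternatives). Repeat until
no nonterminal has two alternatives with a common prefix.

Round 1: P has alternatives sharing prefix 'num'. Introduce P': P → num P'
  Add: P' → num
  Add: P' → g

No remaining common prefixes — done.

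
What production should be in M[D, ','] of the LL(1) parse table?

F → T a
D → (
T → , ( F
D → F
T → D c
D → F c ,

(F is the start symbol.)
D → F, D → F c ,

To find M[D, ','], we find productions for D where ',' is in the predict set (PREDICT(N → α) = (FIRST(α) \ {ε}) ∪ (FOLLOW(N) if α ⇒* ε)).

Relevant sets:
  FIRST(F) = { '(', ',' }

D → (: PREDICT = { '(' }
D → F: PREDICT = { '(', ',' }
  ',' is in predict set, so this production goes in M[D, ',']
D → F c ,: PREDICT = { '(', ',' }
  ',' is in predict set, so this production goes in M[D, ',']

M[D, ','] = D → F, D → F c ,  (a multiply-defined cell — the grammar is not LL(1))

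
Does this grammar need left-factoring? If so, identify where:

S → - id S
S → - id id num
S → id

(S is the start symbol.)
Yes, S has productions with common prefix '- id'

Left-factoring is needed when two productions for the same non-terminal
share a common prefix on the right-hand side.

Productions for S:
  S → - id S
  S → - id id num
  S → id

Found common prefix '- id' in productions for S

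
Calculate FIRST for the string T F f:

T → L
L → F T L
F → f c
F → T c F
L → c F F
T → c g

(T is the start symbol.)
FIRST sets of the non-terminals involved (from the grammar, by fixed-point iteration):
  FIRST(T) = { 'c', 'f' }

To compute FIRST(T F f), process the symbols left to right:
Symbol T is a non-terminal. Add FIRST(T) \ {ε} = { 'c', 'f' }
T is not nullable (ε ∉ FIRST(T)), so stop here.
FIRST(T F f) = { 'c', 'f' }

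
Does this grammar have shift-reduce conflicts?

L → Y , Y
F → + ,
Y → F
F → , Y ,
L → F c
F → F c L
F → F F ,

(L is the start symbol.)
Yes — I3: [Y → F .] vs [F → . + ,]; I7: [Y → F .] vs [F → . + ,]; I12: [F → F F , .] vs [F → . + ,]; I15: [L → F c .] vs [F → . + ,]

A shift-reduce conflict occurs when an LR(0) state has both:
  - a complete (reduce) item [A → α .] (dot at the end), and
  - a shift item [B → β . c γ] (dot before a terminal).

Augment with L' → L and build the canonical LR(0) collection (I0 = CLOSURE({[L' → . L]}), then GOTO on every symbol after a dot until no new states appear). It has 17 states:
  I0: { [F → . + ,], [F → . , Y ,], [F → . F F ,], [F → . F c L], [L → . F c], [L → . Y , Y], [L' → . L], [Y → . F] }  — shift
  I1: { [F → + . ,] }  — shift
  I2: { [F → , . Y ,], [F → . + ,], [F → . , Y ,], [F → . F F ,], [F → . F c L], [Y → . F] }  — shift
  I3: { [F → . + ,], [F → . , Y ,], [F → . F F ,], [F → . F c L], [F → F . F ,], [F → F . c L], [L → F . c], [Y → F .] }  — shift, reduce
  I4: { [L' → L .] }  — accept
  I5: { [L → Y . , Y] }  — shift
  I6: { [F → . + ,], [F → . , Y ,], [F → . F F ,], [F → . F c L], [L → Y , . Y], [Y → . F] }  — shift
  I7: { [F → . + ,], [F → . , Y ,], [F → . F F ,], [F → . F c L], [F → F . F ,], [F → F . c L], [Y → F .] }  — shift, reduce
  I8: { [L → Y , Y .] }  — reduce
  I9: { [F → . + ,], [F → . , Y ,], [F → . F F ,], [F → . F c L], [F → F . F ,], [F → F . c L], [F → F F . ,] }  — shift
  I10: { [F → . + ,], [F → . , Y ,], [F → . F F ,], [F → . F c L], [F → F c . L], [L → . F c], [L → . Y , Y], [Y → . F] }  — shift
  I11: { [F → F c L .] }  — reduce
  I12: { [F → , . Y ,], [F → . + ,], [F → . , Y ,], [F → . F F ,], [F → . F c L], [F → F F , .], [Y → . F] }  — shift, reduce
  I13: { [F → , Y . ,] }  — shift
  I14: { [F → , Y , .] }  — reduce
  I15: { [F → . + ,], [F → . , Y ,], [F → . F F ,], [F → . F c L], [F → F c . L], [L → . F c], [L → . Y , Y], [L → F c .], [Y → . F] }  — shift, reduce
  I16: { [F → + , .] }  — reduce

I3 contains reduce item [Y → F .] and shift items [F → . + ,], [F → . , Y ,], [F → F . c L], [L → F . c] — shift-reduce conflict.
I7 contains reduce item [Y → F .] and shift items [F → . + ,], [F → . , Y ,], [F → F . c L] — shift-reduce conflict.
I12 contains reduce item [F → F F , .] and shift items [F → . + ,], [F → . , Y ,] — shift-reduce conflict.
I15 contains reduce item [L → F c .] and shift items [F → . + ,], [F → . , Y ,] — shift-reduce conflict.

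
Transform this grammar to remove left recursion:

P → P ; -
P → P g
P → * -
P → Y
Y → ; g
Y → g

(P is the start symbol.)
P → * - P'
P → Y P'
P' → ; - P'
P' → g P'
P' → ε
Y → ; g
Y → g

P is directly left-recursive. The standard transformation for
  A → A α₁ | ... | A α_m | β₁ | ... | β_n
is
  A  → β₁ A' | ... | β_n A'
  A' → α₁ A' | ... | α_m A' | ε

P → * - becomes P → * - P'
P → Y becomes P → Y P'
P → P ; - becomes P' → ; - P'
P → P g becomes P' → g P'
Add P' → ε

Productions for other non-terminals are unchanged:
  Y → ; g
  Y → g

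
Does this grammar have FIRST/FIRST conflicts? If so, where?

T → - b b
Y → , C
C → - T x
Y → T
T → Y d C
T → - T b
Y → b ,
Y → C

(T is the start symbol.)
Yes. T → '-' b b / T → Y d C on { '-' }; T → '-' b b / T → '-' T b on { '-' }; T → Y d C / T → '-' T b on { '-' }; Y → ',' C / Y → T on { ',' }; Y → T / Y → b ',' on { 'b' }; Y → T / Y → C on { '-' }

A FIRST/FIRST conflict occurs when two productions N → α and N → β for the same non-terminal have FIRST(α) ∩ FIRST(β) ≠ ∅ (with ε ∈ FIRST of a nullable right-hand side, so two nullable alternatives also conflict).

FIRST sets of the non-terminals at (or reachable through a nullable prefix from) the front of some alternative:
  FIRST(Y) = { ',', '-', 'b' }
  FIRST(T) = { ',', '-', 'b' }
  FIRST(C) = { '-' }

Productions for T:
  T → - b b: FIRST = { '-' }
  T → Y d C: FIRST = { ',', '-', 'b' }
  T → - T b: FIRST = { '-' }
Productions for Y:
  Y → , C: FIRST = { ',' }
  Y → T: FIRST = { ',', '-', 'b' }
  Y → b ,: FIRST = { 'b' }
  Y → C: FIRST = { '-' }
C has only one production, so no FIRST/FIRST conflict is possible there.

Conflict for T: T → - b b and T → Y d C
  Overlap: { '-' }
Conflict for T: T → - b b and T → - T b
  Overlap: { '-' }
Conflict for T: T → Y d C and T → - T b
  Overlap: { '-' }
Conflict for Y: Y → , C and Y → T
  Overlap: { ',' }
Conflict for Y: Y → T and Y → b ,
  Overlap: { 'b' }
Conflict for Y: Y → T and Y → C
  Overlap: { '-' }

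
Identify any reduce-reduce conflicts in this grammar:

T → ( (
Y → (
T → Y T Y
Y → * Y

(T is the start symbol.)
No reduce-reduce conflicts

A reduce-reduce conflict occurs when an LR(0) state has two complete items [A → α .] and [B → β .] — both call for a reduction, and with no lookahead the parser cannot choose between them.

Augment with T' → T and build the canonical LR(0) collection (I0 = CLOSURE({[T' → . T]}), then GOTO on every symbol after a dot until no new states appear). It has 10 states:
  I0: { [T → . ( (], [T → . Y T Y], [T' → . T], [Y → . (], [Y → . * Y] }  — shift
  I1: { [T → ( . (], [Y → ( .] }  — shift, reduce
  I2: { [Y → * . Y], [Y → . (], [Y → . * Y] }  — shift
  I3: { [T' → T .] }  — accept
  I4: { [T → . ( (], [T → . Y T Y], [T → Y . T Y], [Y → . (], [Y → . * Y] }  — shift
  I5: { [T → Y T . Y], [Y → . (], [Y → . * Y] }  — shift
  I6: { [Y → ( .] }  — reduce
  I7: { [T → Y T Y .] }  — reduce
  I8: { [Y → * Y .] }  — reduce
  I9: { [T → ( ( .] }  — reduce

No state contains more than one complete item.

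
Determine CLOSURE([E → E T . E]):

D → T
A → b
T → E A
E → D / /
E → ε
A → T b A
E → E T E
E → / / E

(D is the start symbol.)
{ [D → . T], [E → . / / E], [E → . D / /], [E → . E T E], [E → .], [E → E T . E], [T → . E A] }

Start with: [E → E T . E]
  [E → E T . E] has the dot before E: add [E → . D / /], [E → .], [E → . E T E], [E → . / / E]
  [E → . D / /] has the dot before D: add [D → . T]
  [D → . T] has the dot before T: add [T → . E A]
No further items can be added.

CLOSURE = { [D → . T], [E → . / / E], [E → . D / /], [E → . E T E], [E → .], [E → E T . E], [T → . E A] }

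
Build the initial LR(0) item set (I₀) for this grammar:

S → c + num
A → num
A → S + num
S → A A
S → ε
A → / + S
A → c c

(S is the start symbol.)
First, augment the grammar with S' → S
I₀ = CLOSURE({ [S' → . S] }):
  [S' → . S] has the dot before S: add [S → . c + num], [S → . A A], [S → .]
  [S → . A A] has the dot before A: add [A → . num], [A → . S + num], [A → . / + S], [A → . c c]
No further items can be added.

I₀ = { [A → . / + S], [A → . S + num], [A → . c c], [A → . num], [S → . A A], [S → . c + num], [S → .], [S' → . S] }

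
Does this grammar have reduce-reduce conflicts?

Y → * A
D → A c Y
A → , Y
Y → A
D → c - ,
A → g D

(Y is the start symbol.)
No reduce-reduce conflicts

A reduce-reduce conflict occurs when an LR(0) state has two complete items [A → α .] and [B → β .] — both call for a reduction, and with no lookahead the parser cannot choose between them.

Augment with Y' → Y and build the canonical LR(0) collection (I0 = CLOSURE({[Y' → . Y]}), then GOTO on every symbol after a dot until no new states appear). It has 15 states:
  I0: { [A → . , Y], [A → . g D], [Y → . * A], [Y → . A], [Y' → . Y] }  — shift
  I1: { [A → . , Y], [A → . g D], [Y → * . A] }  — shift
  I2: { [A → , . Y], [A → . , Y], [A → . g D], [Y → . * A], [Y → . A] }  — shift
  I3: { [Y → A .] }  — reduce
  I4: { [Y' → Y .] }  — accept
  I5: { [A → . , Y], [A → . g D], [A → g . D], [D → . A c Y], [D → . c - ,] }  — shift
  I6: { [D → A . c Y] }  — shift
  I7: { [A → g D .] }  — reduce
  I8: { [D → c . - ,] }  — shift
  I9: { [D → c - . ,] }  — shift
  I10: { [D → c - , .] }  — reduce
  I11: { [A → . , Y], [A → . g D], [D → A c . Y], [Y → . * A], [Y → . A] }  — shift
  I12: { [D → A c Y .] }  — reduce
  I13: { [A → , Y .] }  — reduce
  I14: { [Y → * A .] }  — reduce

No state contains more than one complete item.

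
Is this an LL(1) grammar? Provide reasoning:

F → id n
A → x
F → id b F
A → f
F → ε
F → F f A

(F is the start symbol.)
No. Predict set conflict for F: { 'id' }

A grammar is LL(1) if for each non-terminal N with multiple productions, the predict sets of those productions are pairwise disjoint, where PREDICT(N → α) = (FIRST(α) \ {ε}) ∪ (FOLLOW(N) if α ⇒* ε).

Relevant sets:
  FIRST(F) = { 'f', 'id', ε }
  FOLLOW(F) = { $, 'f' }

For F:
  PREDICT(F → id n) = { 'id' }
  PREDICT(F → id b F) = { 'id' }
  PREDICT(F → ε) = { $, 'f' }
  PREDICT(F → F f A) = { 'f', 'id' }
For A:
  PREDICT(A → x) = { 'x' }
  PREDICT(A → f) = { 'f' }

Conflict found: Predict set conflict for F: { 'id' }
The grammar is NOT LL(1).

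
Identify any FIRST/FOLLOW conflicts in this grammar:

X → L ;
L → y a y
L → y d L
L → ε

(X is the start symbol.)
No FIRST/FOLLOW conflicts.

A FIRST/FOLLOW conflict occurs when a non-terminal N has a nullable alternative N → β (β ⇒* ε) and another alternative N → α with FIRST(α) ∩ FOLLOW(N) ≠ ∅: on such a lookahead the parser cannot decide between expanding α and letting N vanish via β.

Nullable non-terminals: L.

L: nullable alternative(s) L → ε; FOLLOW(L) = { ';' }
  L → y a y: FIRST \ {ε} = { 'y' } — disjoint from FOLLOW(L)
  L → y d L: FIRST \ {ε} = { 'y' } — disjoint from FOLLOW(L)
  L → ε: FIRST \ {ε} = { } — this is the only nullable alternative, skip

X has no nullable alternative, so no FIRST/FOLLOW check is needed there.

No FIRST/FOLLOW conflicts found.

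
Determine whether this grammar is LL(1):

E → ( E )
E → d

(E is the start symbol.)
A grammar is LL(1) if for each non-terminal N with multiple productions, the predict sets of those productions are pairwise disjoint, where PREDICT(N → α) = (FIRST(α) \ {ε}) ∪ (FOLLOW(N) if α ⇒* ε).

For E:
  PREDICT(E → '(' E ')') = { '(' }
  PREDICT(E → d) = { 'd' }

All predict sets are disjoint. The grammar IS LL(1).

Answer: Yes, the grammar is LL(1).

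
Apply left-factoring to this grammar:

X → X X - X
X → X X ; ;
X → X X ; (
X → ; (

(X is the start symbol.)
Left-factoring transforms A → αβ₁ | αβ₂ into A → αA' and A' → β₁ | β₂
(α is the longest common prefix among the alternatives). Repeat until
no nonterminal has two alternatives with a common prefix.

Round 1: X has alternatives sharing prefix 'X X'. Introduce X': X → X X X'
  Add: X' → - X
  Add: X' → ; ;
  Add: X' → ; (

Round 2: X' has alternatives sharing prefix ';'. Introduce X'': X' → ; X''
  Add: X'' → ;
  Add: X'' → (

No remaining common prefixes — done.

Resulting grammar:
X → X X X'
X' → - X
X' → ; X''
X'' → ;
X'' → (
X → ; (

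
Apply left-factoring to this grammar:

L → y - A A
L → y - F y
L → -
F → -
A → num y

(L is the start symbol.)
L → y - L'
L' → A A
L' → F y
L → -
F → -
A → num y

Left-factoring transforms A → αβ₁ | αβ₂ into A → αA' and A' → β₁ | β₂
(α is the longest common prefix among the alternatives). Repeat until
no nonterminal has two alternatives with a common prefix.

Round 1: L has alternatives sharing prefix 'y -'. Introduce L': L → y - L'
  Add: L' → A A
  Add: L' → F y

No remaining common prefixes — done.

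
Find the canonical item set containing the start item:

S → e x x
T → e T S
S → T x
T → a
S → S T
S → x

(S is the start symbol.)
First, augment the grammar with S' → S
I₀ = CLOSURE({ [S' → . S] }):
  [S' → . S] has the dot before S: add [S → . e x x], [S → . T x], [S → . S T], [S → . x]
  [S → . T x] has the dot before T: add [T → . e T S], [T → . a]
No further items can be added.

I₀ = { [S → . S T], [S → . T x], [S → . e x x], [S → . x], [S' → . S], [T → . a], [T → . e T S] }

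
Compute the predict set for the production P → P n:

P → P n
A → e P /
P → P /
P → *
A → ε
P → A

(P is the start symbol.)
PREDICT(P → P n) = (FIRST(RHS) \ {ε}) ∪ (FOLLOW(P) if ε ∈ FIRST(RHS), i.e. RHS ⇒* ε)
FIRST(P) = { '*', '/', 'e', 'n', ε }
FIRST(P n) = { '*', '/', 'e', 'n' }
ε ∉ FIRST(P n), so FOLLOW(P) is not added.
PREDICT(P → P n) = { '*', '/', 'e', 'n' }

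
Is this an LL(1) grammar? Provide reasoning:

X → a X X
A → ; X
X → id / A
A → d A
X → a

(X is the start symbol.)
No. Predict set conflict for X: { 'a' }

For X:
  PREDICT(X → a X X) = { 'a' }
  PREDICT(X → id '/' A) = { 'id' }
  PREDICT(X → a) = { 'a' }
For A:
  PREDICT(A → ';' X) = { ';' }
  PREDICT(A → d A) = { 'd' }

Conflict found: Predict set conflict for X: { 'a' }
The grammar is NOT LL(1).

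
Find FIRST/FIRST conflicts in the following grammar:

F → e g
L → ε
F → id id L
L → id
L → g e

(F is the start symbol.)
No FIRST/FIRST conflicts.

Productions for F:
  F → e g: FIRST = { 'e' }
  F → id id L: FIRST = { 'id' }
Productions for L:
  L → ε: FIRST = { ε }
  L → id: FIRST = { 'id' }
  L → g e: FIRST = { 'g' }

All alternatives of each non-terminal have pairwise disjoint FIRST sets.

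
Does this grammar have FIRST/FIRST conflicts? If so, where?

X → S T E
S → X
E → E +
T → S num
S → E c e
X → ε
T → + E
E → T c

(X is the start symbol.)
Yes. S → X / S → E c e on { '+', 'num' }; E → E '+' / E → T c on { '+', 'num' }; T → S num / T → '+' E on { '+' }

A FIRST/FIRST conflict occurs when two productions N → α and N → β for the same non-terminal have FIRST(α) ∩ FIRST(β) ≠ ∅ (with ε ∈ FIRST of a nullable right-hand side, so two nullable alternatives also conflict).

FIRST sets of the non-terminals at (or reachable through a nullable prefix from) the front of some alternative:
  FIRST(S) = { '+', 'num', ε }
  FIRST(T) = { '+', 'num' }
  FIRST(X) = { '+', 'num', ε }
  FIRST(E) = { '+', 'num' }

Productions for X:
  X → S T E: FIRST = { '+', 'num' }
  X → ε: FIRST = { ε }
Productions for S:
  S → X: FIRST = { '+', 'num', ε }
  S → E c e: FIRST = { '+', 'num' }
Productions for E:
  E → E +: FIRST = { '+', 'num' }
  E → T c: FIRST = { '+', 'num' }
Productions for T:
  T → S num: FIRST = { '+', 'num' }
  T → + E: FIRST = { '+' }

Conflict for S: S → X and S → E c e
  Overlap: { '+', 'num' }
Conflict for E: E → E + and E → T c
  Overlap: { '+', 'num' }
Conflict for T: T → S num and T → + E
  Overlap: { '+' }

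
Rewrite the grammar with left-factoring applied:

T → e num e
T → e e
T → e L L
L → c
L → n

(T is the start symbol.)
T → e T'
T' → num e
T' → e
T' → L L
L → c
L → n

Left-factoring transforms A → αβ₁ | αβ₂ into A → αA' and A' → β₁ | β₂
(α is the longest common prefix among the alternatives). Repeat until
no nonterminal has two alternatives with a common prefix.

Round 1: T has alternatives sharing prefix 'e'. Introduce T': T → e T'
  Add: T' → num e
  Add: T' → e
  Add: T' → L L

No remaining common prefixes — done.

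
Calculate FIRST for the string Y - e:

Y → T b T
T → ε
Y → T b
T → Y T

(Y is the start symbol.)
{ 'b' }

FIRST sets of the non-terminals involved (from the grammar, by fixed-point iteration):
  FIRST(Y) = { 'b' }

To compute FIRST(Y - e), process the symbols left to right:
Symbol Y is a non-terminal. Add FIRST(Y) \ {ε} = { 'b' }
Y is not nullable (ε ∉ FIRST(Y)), so stop here.
FIRST(Y - e) = { 'b' }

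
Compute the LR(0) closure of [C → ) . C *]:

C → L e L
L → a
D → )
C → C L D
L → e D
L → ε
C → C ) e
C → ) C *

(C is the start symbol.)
{ [C → ) . C *], [C → . ) C *], [C → . C ) e], [C → . C L D], [C → . L e L], [L → . a], [L → . e D], [L → .] }

To compute CLOSURE, for each item [A → α.Bβ] where B is a non-terminal, add [B → .γ] for all productions B → γ; repeat for the newly added items until nothing changes.

Start with: [C → ) . C *]
  [C → ) . C *] has the dot before C: add [C → . L e L], [C → . C L D], [C → . C ) e], [C → . ) C *]
  [C → . L e L] has the dot before L: add [L → . a], [L → . e D], [L → .]
No further items can be added.

CLOSURE = { [C → ) . C *], [C → . ) C *], [C → . C ) e], [C → . C L D], [C → . L e L], [L → . a], [L → . e D], [L → .] }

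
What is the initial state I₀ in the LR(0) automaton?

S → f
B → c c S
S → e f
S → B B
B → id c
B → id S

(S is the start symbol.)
{ [B → . c c S], [B → . id S], [B → . id c], [S → . B B], [S → . e f], [S → . f], [S' → . S] }

First, augment the grammar with S' → S
I₀ = CLOSURE({ [S' → . S] }):
  [S' → . S] has the dot before S: add [S → . f], [S → . e f], [S → . B B]
  [S → . B B] has the dot before B: add [B → . c c S], [B → . id c], [B → . id S]
No further items can be added.

I₀ = { [B → . c c S], [B → . id S], [B → . id c], [S → . B B], [S → . e f], [S → . f], [S' → . S] }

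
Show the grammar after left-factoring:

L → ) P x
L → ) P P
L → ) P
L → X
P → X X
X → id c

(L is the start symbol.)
Left-factoring transforms A → αβ₁ | αβ₂ into A → αA' and A' → β₁ | β₂
(α is the longest common prefix among the alternatives). Repeat until
no nonterminal has two alternatives with a common prefix.

Round 1: L has alternatives sharing prefix ') P'. Introduce L': L → ) P L'
  Add: L' → x
  Add: L' → P
  Add: L' → ε

No remaining common prefixes — done.

Resulting grammar:
L → ) P L'
L' → x
L' → P
L' → ε
L → X
P → X X
X → id c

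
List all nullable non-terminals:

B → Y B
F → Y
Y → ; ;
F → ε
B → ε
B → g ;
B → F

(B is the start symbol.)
A non-terminal is nullable if it can derive ε (the empty string): either it has an ε-production, or it has a production whose right-hand side consists entirely of nullable non-terminals.

ε-productions: F → ε, B → ε
So F, B are immediately nullable.
No further non-terminal can be added: every production for the remaining non-terminals contains a terminal or a non-nullable non-terminal.
Nullable = { 'B', 'F' }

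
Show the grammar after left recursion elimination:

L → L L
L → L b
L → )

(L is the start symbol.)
L is directly left-recursive. The standard transformation for
  A → A α₁ | ... | A α_m | β₁ | ... | β_n
is
  A  → β₁ A' | ... | β_n A'
  A' → α₁ A' | ... | α_m A' | ε

L → ) becomes L → ) L'
L → L L becomes L' → L L'
L → L b becomes L' → b L'
Add L' → ε

Resulting grammar:
L → ) L'
L' → L L'
L' → b L'
L' → ε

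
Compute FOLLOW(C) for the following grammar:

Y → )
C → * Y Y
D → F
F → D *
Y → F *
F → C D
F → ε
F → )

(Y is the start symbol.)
In F → C D: C is followed by D, add FIRST(D) \ {ε} = { ')', '*' }
  D is nullable, so also add FOLLOW(F)

The FOLLOW sets referred to above (computed the same way, to a fixed point):
  FOLLOW(F) = { '*' }

Taking the union: FOLLOW(C) = { ')', '*' }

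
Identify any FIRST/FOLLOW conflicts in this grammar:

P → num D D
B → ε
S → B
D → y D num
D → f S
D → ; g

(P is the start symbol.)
No FIRST/FOLLOW conflicts.

A FIRST/FOLLOW conflict occurs when a non-terminal N has a nullable alternative N → β (β ⇒* ε) and another alternative N → α with FIRST(α) ∩ FOLLOW(N) ≠ ∅: on such a lookahead the parser cannot decide between expanding α and letting N vanish via β.

Nullable non-terminals: B, S.
B has a nullable alternative but only one production, so nothing to check.
S has a nullable alternative but only one production, so nothing to check.

D, P have no nullable alternative, so no FIRST/FOLLOW check is needed there.

No FIRST/FOLLOW conflicts found.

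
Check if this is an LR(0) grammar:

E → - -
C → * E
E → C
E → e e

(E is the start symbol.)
Augment with E' → E and build the canonical LR(0) collection (I0 = CLOSURE({[E' → . E]}), then GOTO on every symbol after a dot until no new states appear). It has 9 states:
  I0: { [C → . * E], [E → . - -], [E → . C], [E → . e e], [E' → . E] }  — shift
  I1: { [C → * . E], [C → . * E], [E → . - -], [E → . C], [E → . e e] }  — shift
  I2: { [E → - . -] }  — shift
  I3: { [E → C .] }  — reduce
  I4: { [E' → E .] }  — accept
  I5: { [E → e . e] }  — shift
  I6: { [E → e e .] }  — reduce
  I7: { [E → - - .] }  — reduce
  I8: { [C → * E .] }  — reduce

Every state is either a pure shift/goto state or contains exactly one complete item and nothing to shift — no conflicts. The grammar is LR(0).

Answer: Yes, the grammar is LR(0)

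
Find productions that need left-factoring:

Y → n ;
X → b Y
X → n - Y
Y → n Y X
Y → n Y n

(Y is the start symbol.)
Left-factoring is needed when two productions for the same non-terminal
share a common prefix on the right-hand side.

Productions for Y:
  Y → n ;
  Y → n Y X
  Y → n Y n
Productions for X:
  X → b Y
  X → n - Y

Found common prefix 'n' in productions for Y

Answer: Yes, Y has productions with common prefix 'n'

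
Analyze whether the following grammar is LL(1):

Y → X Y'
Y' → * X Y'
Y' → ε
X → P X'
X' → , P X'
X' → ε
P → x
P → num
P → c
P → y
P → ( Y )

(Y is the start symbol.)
Yes, the grammar is LL(1).

Relevant sets:
  FOLLOW(Y') = { $, ')' }
  FOLLOW(X') = { $, ')', '*' }

For Y':
  PREDICT(Y' → '*' X Y') = { '*' }
  PREDICT(Y' → ε) = { $, ')' }
For X':
  PREDICT(X' → ',' P X') = { ',' }
  PREDICT(X' → ε) = { $, ')', '*' }
For P:
  PREDICT(P → x) = { 'x' }
  PREDICT(P → num) = { 'num' }
  PREDICT(P → c) = { 'c' }
  PREDICT(P → y) = { 'y' }
  PREDICT(P → '(' Y ')') = { '(' }
Y, X have a single production, so nothing to check there.

All predict sets are disjoint. The grammar IS LL(1).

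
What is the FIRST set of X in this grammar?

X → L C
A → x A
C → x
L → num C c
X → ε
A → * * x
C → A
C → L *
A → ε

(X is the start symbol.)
{ 'num', ε }

FIRST sets of the other non-terminals involved (by the same procedure, iterated to a fixed point):
  FIRST(L) = { 'num' }

From X → L C:
  - L is a non-terminal: add FIRST(L) \ {ε} = { 'num' }
    L is not nullable, so stop
From X → ε:
  - ε-production, so ε ∈ FIRST(X)

Collecting: FIRST(X) = { 'num', ε }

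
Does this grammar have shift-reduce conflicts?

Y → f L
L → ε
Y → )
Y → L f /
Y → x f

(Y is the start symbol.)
Yes — I0: [L → .] vs [Y → . )]

Augment with Y' → Y and build the canonical LR(0) collection (I0 = CLOSURE({[Y' → . Y]}), then GOTO on every symbol after a dot until no new states appear). It has 10 states:
  I0: { [L → .], [Y → . )], [Y → . L f /], [Y → . f L], [Y → . x f], [Y' → . Y] }  — shift, reduce
  I1: { [Y → ) .] }  — reduce
  I2: { [Y → L . f /] }  — shift
  I3: { [Y' → Y .] }  — accept
  I4: { [L → .], [Y → f . L] }  — reduce
  I5: { [Y → x . f] }  — shift
  I6: { [Y → x f .] }  — reduce
  I7: { [Y → f L .] }  — reduce
  I8: { [Y → L f . /] }  — shift
  I9: { [Y → L f / .] }  — reduce

I0 contains reduce item [L → .] and shift items [Y → . )], [Y → . f L], [Y → . x f] — shift-reduce conflict.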